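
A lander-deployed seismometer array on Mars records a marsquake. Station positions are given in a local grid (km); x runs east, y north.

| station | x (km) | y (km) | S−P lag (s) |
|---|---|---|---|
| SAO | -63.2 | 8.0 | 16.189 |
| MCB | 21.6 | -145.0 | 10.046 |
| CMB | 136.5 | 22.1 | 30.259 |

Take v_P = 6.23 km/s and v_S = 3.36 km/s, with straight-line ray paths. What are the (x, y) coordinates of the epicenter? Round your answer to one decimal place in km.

-41.7 km east, -108.1 km north

Distance from S−P lag: d = Δt · v_P v_S / (v_P − v_S) = Δt · (6.23·3.36)/(6.23−3.36) ≈ 7.2937·Δt.
So d_SAO = 118.08, d_MCB = 73.27, d_CMB = 220.70 km.
Circle about each station: (x + 63.2)² + (y − 8.0)² = 118.08²; (x − 21.6)² + (y + 145.0)² = 73.27²; (x − 136.5)² + (y − 22.1)² = 220.70².
Subtracting pairs of circle equations eliminates x²+y² and gives linear equations (the radical axes):
169.6 x − 306.0 y = 26007.71
399.4 x + 28.2 y = -19703.18
Solving the 2×2 system: x ≈ -41.7, y ≈ -108.1 km.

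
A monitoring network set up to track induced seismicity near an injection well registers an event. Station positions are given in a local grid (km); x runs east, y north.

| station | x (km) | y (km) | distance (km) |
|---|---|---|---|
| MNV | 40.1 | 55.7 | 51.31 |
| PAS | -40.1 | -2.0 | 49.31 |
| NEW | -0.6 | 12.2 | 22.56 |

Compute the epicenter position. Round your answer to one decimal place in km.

(-6.4, 34.0)

Circle about each station: (x − 40.1)² + (y − 55.7)² = 51.31²; (x + 40.1)² + (y + 2.0)² = 49.31²; (x + 0.6)² + (y − 12.2)² = 22.56².
Subtracting the MNV equation from the PAS and NEW equations removes the quadratic terms:
-160.4 x − 115.4 y = -2897.25
-81.4 x − 87.0 y = -2437.54
Solving the 2×2 system: x ≈ -6.4, y ≈ 34.0 km.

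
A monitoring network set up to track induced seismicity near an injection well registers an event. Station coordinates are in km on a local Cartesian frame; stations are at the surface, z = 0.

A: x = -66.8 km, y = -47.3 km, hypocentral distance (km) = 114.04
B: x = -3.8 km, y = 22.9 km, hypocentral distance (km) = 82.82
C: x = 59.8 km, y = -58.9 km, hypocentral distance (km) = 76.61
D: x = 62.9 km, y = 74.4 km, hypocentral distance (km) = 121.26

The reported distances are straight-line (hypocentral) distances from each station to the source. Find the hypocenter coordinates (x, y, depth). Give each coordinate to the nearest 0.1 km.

Each station gives a sphere (x−x_i)² + (y−y_i)² + z² = d_i² (stations at z=0).
Subtracting the A sphere from B and C: z² cancels, leaving linear equations in x and y:
126.0 x + 140.4 y = -14.71
253.2 x − 23.2 y = 7481.75
Solving: x ≈ 27.295, y ≈ -24.600 km (keep extra digits for the depth step; rounded: 27.3, -24.6).
Then from the A sphere: z² = 114.04² − (x + 66.8)² − (y + 47.3)² with x = 27.295, y = -24.600, so z ≈ 60.299 ≈ 60.3 km.

(27.3, -24.6, 60.3)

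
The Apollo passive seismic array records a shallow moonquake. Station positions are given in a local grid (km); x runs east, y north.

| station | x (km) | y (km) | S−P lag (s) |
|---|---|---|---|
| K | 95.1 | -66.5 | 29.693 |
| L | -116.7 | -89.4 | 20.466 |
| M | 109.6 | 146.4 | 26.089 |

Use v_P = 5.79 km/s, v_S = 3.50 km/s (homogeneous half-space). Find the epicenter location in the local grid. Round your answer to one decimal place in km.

Distance from S−P lag: d = Δt · v_P v_S / (v_P − v_S) = Δt · (5.79·3.50)/(5.79−3.50) ≈ 8.8493·Δt.
So d_K = 262.76, d_L = 181.11, d_M = 230.87 km.
Circle about each station: (x − 95.1)² + (y + 66.5)² = 262.76²; (x + 116.7)² + (y + 89.4)² = 181.11²; (x − 109.6)² + (y − 146.4)² = 230.87².
Subtracting pairs of circle equations eliminates x²+y² and gives linear equations (the radical axes):
-423.6 x − 45.8 y = 44386.98
29.0 x + 425.8 y = 35720.72
Solving the 2×2 system: x ≈ -114.7, y ≈ 91.7 km.
Check against K (with the unrounded x, y): √((x − 95.1)²+(y + 66.5)²) = 262.76 ≈ 262.76 km. ✓

(-114.7, 91.7)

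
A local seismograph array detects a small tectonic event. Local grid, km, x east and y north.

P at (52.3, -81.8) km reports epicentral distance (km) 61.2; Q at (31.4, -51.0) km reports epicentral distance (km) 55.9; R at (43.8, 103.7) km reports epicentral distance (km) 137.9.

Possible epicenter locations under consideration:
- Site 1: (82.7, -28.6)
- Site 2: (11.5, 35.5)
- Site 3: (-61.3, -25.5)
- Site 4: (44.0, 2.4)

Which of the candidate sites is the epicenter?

For each candidate, compare |candidate − station| to the reported distance:
Site 1: residuals P 0.1, Q 0.1, R 0.0 → max 0.1 km
Site 2: residuals P 63.0, Q 32.9, R 62.4 → max 63.0 km
Site 3: residuals P 65.6, Q 40.2, R 28.6 → max 65.6 km
Site 4: residuals P 23.4, Q 1.0, R 36.6 → max 36.6 km
Only Site 1 has all residuals ≈ 0.

Site 1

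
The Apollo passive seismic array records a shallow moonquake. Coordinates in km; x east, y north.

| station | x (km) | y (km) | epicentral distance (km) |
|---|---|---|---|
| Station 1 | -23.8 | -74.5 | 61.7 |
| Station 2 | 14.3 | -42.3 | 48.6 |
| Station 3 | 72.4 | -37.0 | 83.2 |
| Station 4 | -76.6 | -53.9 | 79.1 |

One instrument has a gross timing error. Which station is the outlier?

Solve using three stations at a time. Using Station 1, Station 3, Station 4 (subtract circle equations pairwise → linear system) gives (x, y) ≈ (-7.8, -15.0).
Distances from that point to each station vs reported:
  Station 1: calculated 61.7 vs reported 61.7 → residual 0.0 km
  Station 2: calculated 35.1 vs reported 48.6 → residual 13.5 km
  Station 3: calculated 83.2 vs reported 83.2 → residual 0.0 km
  Station 4: calculated 79.1 vs reported 79.1 → residual 0.0 km
Station 1, Station 3, Station 4 are mutually consistent (residuals ≈ 0); Station 2 is off by 13.5 km.

Station 2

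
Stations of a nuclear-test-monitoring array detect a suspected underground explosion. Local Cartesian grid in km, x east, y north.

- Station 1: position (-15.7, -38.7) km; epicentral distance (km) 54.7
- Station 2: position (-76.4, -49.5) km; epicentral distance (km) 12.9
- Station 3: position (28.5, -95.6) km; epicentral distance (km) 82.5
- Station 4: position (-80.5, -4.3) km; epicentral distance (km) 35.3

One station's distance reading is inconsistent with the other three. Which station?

Station 3

Solve using three stations at a time. Using Station 1, Station 2, Station 4 (subtract circle equations pairwise → linear system) gives (x, y) ≈ (-70.4, -38.1).
Distances from that point to each station vs reported:
  Station 1: calculated 54.7 vs reported 54.7 → residual 0.0 km
  Station 2: calculated 12.9 vs reported 12.9 → residual 0.0 km
  Station 3: calculated 114.4 vs reported 82.5 → residual 31.9 km
  Station 4: calculated 35.3 vs reported 35.3 → residual 0.0 km
Station 1, Station 2, Station 4 are mutually consistent (residuals ≈ 0); Station 3 is off by 31.9 km.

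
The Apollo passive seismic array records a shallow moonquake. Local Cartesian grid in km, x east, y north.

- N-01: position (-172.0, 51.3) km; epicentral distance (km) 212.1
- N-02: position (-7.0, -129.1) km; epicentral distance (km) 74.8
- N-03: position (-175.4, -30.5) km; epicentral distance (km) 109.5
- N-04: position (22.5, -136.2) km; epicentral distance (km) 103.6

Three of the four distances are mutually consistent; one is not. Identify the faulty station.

Solve using three stations at a time. Using N-01, N-02, N-04 (subtract circle equations pairwise → linear system) gives (x, y) ≈ (-81.2, -140.5).
Distances from that point to each station vs reported:
  N-01: calculated 212.2 vs reported 212.1 → residual 0.1 km
  N-02: calculated 75.1 vs reported 74.8 → residual 0.3 km
  N-03: calculated 144.8 vs reported 109.5 → residual 35.3 km
  N-04: calculated 103.8 vs reported 103.6 → residual 0.2 km
N-01, N-02, N-04 are mutually consistent (residuals ≈ 0); N-03 is off by 35.3 km.

N-03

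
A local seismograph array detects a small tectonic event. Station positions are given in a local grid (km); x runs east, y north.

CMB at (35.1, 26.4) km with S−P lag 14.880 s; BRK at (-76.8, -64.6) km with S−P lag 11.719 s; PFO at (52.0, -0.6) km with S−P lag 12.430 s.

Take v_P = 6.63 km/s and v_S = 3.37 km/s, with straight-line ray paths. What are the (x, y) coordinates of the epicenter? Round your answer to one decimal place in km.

3.3 km east, -70.5 km north

Distance from S−P lag: d = Δt · v_P v_S / (v_P − v_S) = Δt · (6.63·3.37)/(6.63−3.37) ≈ 6.8537·Δt.
So d_CMB = 101.98, d_BRK = 80.32, d_PFO = 85.19 km.
Circle about each station: (x − 35.1)² + (y − 26.4)² = 101.98²; (x + 76.8)² + (y + 64.6)² = 80.32²; (x − 52.0)² + (y + 0.6)² = 85.19².
Subtracting pairs of circle equations eliminates x²+y² and gives linear equations (the radical axes):
-223.8 x − 182.0 y = 12091.05
33.8 x − 54.0 y = 3917.97
Solving the 2×2 system: x ≈ 3.3, y ≈ -70.5 km.
Check against CMB (with the unrounded x, y): √((x − 35.1)²+(y − 26.4)²) = 101.98 ≈ 101.98 km. ✓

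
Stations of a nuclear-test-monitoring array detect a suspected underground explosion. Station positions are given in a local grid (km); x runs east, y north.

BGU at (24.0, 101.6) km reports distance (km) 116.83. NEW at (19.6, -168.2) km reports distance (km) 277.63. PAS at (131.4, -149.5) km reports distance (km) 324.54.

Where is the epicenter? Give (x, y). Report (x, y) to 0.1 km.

x ≈ -91.8 km, y ≈ 86.1 km

Circle about each station: (x − 24.0)² + (y − 101.6)² = 116.83²; (x − 19.6)² + (y + 168.2)² = 277.63²; (x − 131.4)² + (y + 149.5)² = 324.54².
Subtracting the BGU equation from the NEW and PAS equations removes the quadratic terms:
-8.8 x − 539.6 y = -45652.33
214.8 x − 502.2 y = -62959.31
Solving the 2×2 system: x ≈ -91.8, y ≈ 86.1 km.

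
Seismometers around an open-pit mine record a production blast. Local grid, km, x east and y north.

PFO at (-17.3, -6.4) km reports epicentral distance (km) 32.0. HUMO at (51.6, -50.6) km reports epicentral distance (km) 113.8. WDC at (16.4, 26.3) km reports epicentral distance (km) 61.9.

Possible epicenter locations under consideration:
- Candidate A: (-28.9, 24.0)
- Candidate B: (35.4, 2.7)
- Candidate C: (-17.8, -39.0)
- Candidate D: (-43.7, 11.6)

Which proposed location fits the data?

Candidate D

For each candidate, compare |candidate − station| to the reported distance:
Candidate A: residuals PFO 0.5, HUMO 4.0, WDC 16.5 → max 16.5 km
Candidate B: residuals PFO 21.5, HUMO 58.1, WDC 31.6 → max 58.1 km
Candidate C: residuals PFO 0.6, HUMO 43.4, WDC 11.8 → max 43.4 km
Candidate D: residuals PFO 0.0, HUMO 0.0, WDC 0.0 → max 0.0 km
Only Candidate D has all residuals ≈ 0.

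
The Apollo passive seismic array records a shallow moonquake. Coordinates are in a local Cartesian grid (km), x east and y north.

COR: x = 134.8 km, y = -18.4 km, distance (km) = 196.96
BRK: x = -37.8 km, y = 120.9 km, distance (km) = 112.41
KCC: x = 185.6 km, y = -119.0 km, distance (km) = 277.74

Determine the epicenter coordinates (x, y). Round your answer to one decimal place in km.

Circle about each station: (x − 134.8)² + (y + 18.4)² = 196.96²; (x + 37.8)² + (y − 120.9)² = 112.41²; (x − 185.6)² + (y + 119.0)² = 277.74².
Subtracting pairs of circle equations eliminates x²+y² and gives linear equations (the radical axes):
-345.2 x + 278.6 y = 23693.28
101.6 x − 201.2 y = -8247.51
Solving the 2×2 system: x ≈ -60.0, y ≈ 10.7 km.
Check against COR (with the unrounded x, y): √((x − 134.8)²+(y + 18.4)²) = 196.97 ≈ 196.96 km. ✓

x ≈ -60.0 km, y ≈ 10.7 km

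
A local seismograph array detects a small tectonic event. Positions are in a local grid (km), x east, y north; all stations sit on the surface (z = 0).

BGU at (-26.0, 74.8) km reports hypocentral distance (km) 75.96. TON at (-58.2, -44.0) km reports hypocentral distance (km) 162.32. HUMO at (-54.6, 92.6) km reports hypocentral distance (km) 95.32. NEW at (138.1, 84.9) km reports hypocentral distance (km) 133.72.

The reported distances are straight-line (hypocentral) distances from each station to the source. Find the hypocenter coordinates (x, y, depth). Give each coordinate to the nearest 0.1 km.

Each station gives a sphere (x−x_i)² + (y−y_i)² + z² = d_i² (stations at z=0).
Subtracting the BGU sphere from TON and HUMO: z² cancels, leaving linear equations in x and y:
-64.4 x − 237.6 y = -21525.66
-57.2 x + 35.6 y = 1968.90
Solving: x ≈ 18.793, y ≈ 85.502 km (keep extra digits for the depth step; rounded: 18.8, 85.5).
Then from the BGU sphere: z² = 75.96² − (x + 26.0)² − (y − 74.8)² with x = 18.793, y = 85.502, so z ≈ 60.407 ≈ 60.4 km.

x ≈ 18.8 km, y ≈ 85.5 km, depth ≈ 60.4 km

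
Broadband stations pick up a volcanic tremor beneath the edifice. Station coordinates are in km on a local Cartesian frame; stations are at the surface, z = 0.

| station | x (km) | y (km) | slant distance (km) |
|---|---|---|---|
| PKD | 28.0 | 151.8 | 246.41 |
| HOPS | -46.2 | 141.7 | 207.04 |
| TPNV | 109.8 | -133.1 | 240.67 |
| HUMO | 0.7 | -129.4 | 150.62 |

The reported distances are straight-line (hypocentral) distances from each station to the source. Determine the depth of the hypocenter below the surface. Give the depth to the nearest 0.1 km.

depth ≈ 68.9 km

Each station gives a sphere (x−x_i)² + (y−y_i)² + z² = d_i² (stations at z=0).
Subtracting the PKD sphere from HOPS and TPNV: z² cancels, leaving linear equations in x and y:
-148.4 x − 20.2 y = 16238.42
163.6 x − 569.8 y = 8740.25
Solving: x ≈ -103.298, y ≈ -44.998 km (keep extra digits for the depth step; rounded: -103.3, -45.0).
Then from the PKD sphere: z² = 246.41² − (x − 28.0)² − (y − 151.8)² with x = -103.298, y = -44.998, so z ≈ 68.915 ≈ 68.9 km.
Check against HUMO (with the unrounded solution): distance 150.63 ≈ 150.62 km. ✓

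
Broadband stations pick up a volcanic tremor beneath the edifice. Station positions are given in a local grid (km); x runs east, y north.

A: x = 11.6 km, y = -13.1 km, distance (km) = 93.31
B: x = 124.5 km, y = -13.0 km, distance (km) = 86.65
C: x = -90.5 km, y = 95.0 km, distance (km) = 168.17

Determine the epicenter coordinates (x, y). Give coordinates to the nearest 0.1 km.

Circle about each station: (x − 11.6)² + (y + 13.1)² = 93.31²; (x − 124.5)² + (y + 13.0)² = 86.65²; (x + 90.5)² + (y − 95.0)² = 168.17².
Subtracting the A equation from the B and C equations removes the quadratic terms:
225.8 x + 0.2 y = 16561.61
-204.2 x + 216.2 y = -2665.31
Solving the 2×2 system: x ≈ 73.3, y ≈ 56.9 km.

(73.3, 56.9)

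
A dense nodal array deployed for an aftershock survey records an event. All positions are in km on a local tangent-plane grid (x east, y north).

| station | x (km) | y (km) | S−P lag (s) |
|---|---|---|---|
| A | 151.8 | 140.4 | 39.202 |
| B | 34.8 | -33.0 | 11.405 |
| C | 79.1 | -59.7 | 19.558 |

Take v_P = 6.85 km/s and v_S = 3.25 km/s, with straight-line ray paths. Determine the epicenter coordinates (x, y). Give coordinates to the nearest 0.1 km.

Distance from S−P lag: d = Δt · v_P v_S / (v_P − v_S) = Δt · (6.85·3.25)/(6.85−3.25) ≈ 6.1840·Δt.
So d_A = 242.43, d_B = 70.53, d_C = 120.95 km.
Circle about each station: (x − 151.8)² + (y − 140.4)² = 242.43²; (x − 34.8)² + (y + 33.0)² = 70.53²; (x − 79.1)² + (y + 59.7)² = 120.95².
Subtracting pairs of circle equations eliminates x²+y² and gives linear equations (the radical axes):
-234.0 x − 346.8 y = 13342.46
-145.4 x − 400.2 y = 11208.90
Solving the 2×2 system: x ≈ -33.6, y ≈ -15.8 km.

(-33.6, -15.8)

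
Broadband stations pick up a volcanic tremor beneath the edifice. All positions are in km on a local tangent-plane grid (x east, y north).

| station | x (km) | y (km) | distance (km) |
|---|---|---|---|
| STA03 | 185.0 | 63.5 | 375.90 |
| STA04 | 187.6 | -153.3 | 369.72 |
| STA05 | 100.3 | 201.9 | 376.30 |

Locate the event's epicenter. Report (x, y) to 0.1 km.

(-170.1, -59.8)

Circle about each station: (x − 185.0)² + (y − 63.5)² = 375.90²; (x − 187.6)² + (y + 153.3)² = 369.72²; (x − 100.3)² + (y − 201.9)² = 376.30².
Subtracting pairs of circle equations eliminates x²+y² and gives linear equations (the radical axes):
5.2 x − 433.6 y = 25045.33
-169.4 x + 276.8 y = 12265.57
Solving the 2×2 system: x ≈ -170.1, y ≈ -59.8 km.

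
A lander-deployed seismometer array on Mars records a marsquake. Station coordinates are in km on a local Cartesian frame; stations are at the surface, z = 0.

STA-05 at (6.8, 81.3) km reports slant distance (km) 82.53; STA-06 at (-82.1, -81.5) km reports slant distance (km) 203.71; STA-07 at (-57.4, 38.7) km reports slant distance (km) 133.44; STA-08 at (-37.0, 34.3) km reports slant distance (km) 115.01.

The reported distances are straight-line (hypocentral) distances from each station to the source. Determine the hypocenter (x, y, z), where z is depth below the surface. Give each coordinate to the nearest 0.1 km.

(67.7, 48.9, 45.3)

Each station gives a sphere (x−x_i)² + (y−y_i)² + z² = d_i² (stations at z=0).
Subtracting the STA-05 sphere from STA-06 and STA-07: z² cancels, leaving linear equations in x and y:
-177.8 x − 325.6 y = -27959.83
-128.4 x − 85.2 y = -12858.51
Solving: x ≈ 67.692, y ≈ 48.907 km (keep extra digits for the depth step; rounded: 67.7, 48.9).
Then from the STA-05 sphere: z² = 82.53² − (x − 6.8)² − (y − 81.3)² with x = 67.692, y = 48.907, so z ≈ 45.322 ≈ 45.3 km.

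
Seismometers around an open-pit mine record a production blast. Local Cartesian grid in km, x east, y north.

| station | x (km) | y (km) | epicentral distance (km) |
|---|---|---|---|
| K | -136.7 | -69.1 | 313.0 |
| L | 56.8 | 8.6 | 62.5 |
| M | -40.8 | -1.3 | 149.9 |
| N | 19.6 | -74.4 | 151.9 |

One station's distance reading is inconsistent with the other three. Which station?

K

Solve using three stations at a time. Using L, M, N (subtract circle equations pairwise → linear system) gives (x, y) ≈ (97.8, 55.9).
Distances from that point to each station vs reported:
  K: calculated 265.7 vs reported 313.0 → residual 47.3 km
  L: calculated 62.6 vs reported 62.5 → residual 0.1 km
  M: calculated 149.9 vs reported 149.9 → residual 0.0 km
  N: calculated 151.9 vs reported 151.9 → residual 0.0 km
L, M, N are mutually consistent (residuals ≈ 0); K is off by 47.3 km.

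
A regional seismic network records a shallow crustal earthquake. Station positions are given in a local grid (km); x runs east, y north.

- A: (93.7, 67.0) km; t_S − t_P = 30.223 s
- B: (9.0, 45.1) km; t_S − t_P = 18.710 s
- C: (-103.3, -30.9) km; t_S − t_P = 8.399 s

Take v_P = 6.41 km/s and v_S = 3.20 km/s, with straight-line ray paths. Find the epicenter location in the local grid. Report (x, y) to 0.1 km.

(-55.6, -55.5)

Distance from S−P lag: d = Δt · v_P v_S / (v_P − v_S) = Δt · (6.41·3.20)/(6.41−3.20) ≈ 6.3900·Δt.
So d_A = 193.13, d_B = 119.56, d_C = 53.67 km.
Circle about each station: (x − 93.7)² + (y − 67.0)² = 193.13²; (x − 9.0)² + (y − 45.1)² = 119.56²; (x + 103.3)² + (y + 30.9)² = 53.67².
Subtracting pairs of circle equations eliminates x²+y² and gives linear equations (the radical axes):
-169.4 x − 43.8 y = 11850.92
-394.0 x − 195.8 y = 32775.74
Solving the 2×2 system: x ≈ -55.6, y ≈ -55.5 km.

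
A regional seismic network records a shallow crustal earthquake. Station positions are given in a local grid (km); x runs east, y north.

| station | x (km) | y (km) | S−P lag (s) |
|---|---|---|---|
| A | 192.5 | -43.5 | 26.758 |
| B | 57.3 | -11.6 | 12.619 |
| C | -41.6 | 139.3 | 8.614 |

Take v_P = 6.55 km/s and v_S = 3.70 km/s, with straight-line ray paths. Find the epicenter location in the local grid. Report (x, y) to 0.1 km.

Distance from S−P lag: d = Δt · v_P v_S / (v_P − v_S) = Δt · (6.55·3.70)/(6.55−3.70) ≈ 8.5035·Δt.
So d_A = 227.54, d_B = 107.31, d_C = 73.25 km.
Circle about each station: (x − 192.5)² + (y + 43.5)² = 227.54²; (x − 57.3)² + (y + 11.6)² = 107.31²; (x + 41.6)² + (y − 139.3)² = 73.25².
Subtracting the A equation from the B and C equations removes the quadratic terms:
-270.4 x + 63.8 y = 4728.37
-468.2 x + 365.6 y = 28595.44
Solving the 2×2 system: x ≈ 1.4, y ≈ 80.0 km.

1.4 km east, 80.0 km north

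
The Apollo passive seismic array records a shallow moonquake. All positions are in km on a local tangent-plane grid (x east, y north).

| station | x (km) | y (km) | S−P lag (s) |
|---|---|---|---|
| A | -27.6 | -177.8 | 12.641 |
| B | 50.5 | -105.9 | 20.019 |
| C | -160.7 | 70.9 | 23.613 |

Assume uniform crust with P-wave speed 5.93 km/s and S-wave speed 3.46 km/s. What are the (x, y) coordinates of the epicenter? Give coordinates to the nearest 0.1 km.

Distance from S−P lag: d = Δt · v_P v_S / (v_P − v_S) = Δt · (5.93·3.46)/(5.93−3.46) ≈ 8.3068·Δt.
So d_A = 105.01, d_B = 166.29, d_C = 196.15 km.
Circle about each station: (x + 27.6)² + (y + 177.8)² = 105.01²; (x − 50.5)² + (y + 105.9)² = 166.29²; (x + 160.7)² + (y − 70.9)² = 196.15².
Subtracting the A equation from the B and C equations removes the quadratic terms:
156.2 x + 143.8 y = -35234.80
-266.2 x + 497.4 y = -28971.02
Solving the 2×2 system: x ≈ -115.2, y ≈ -119.9 km.
Check against A (with the unrounded x, y): √((x + 27.6)²+(y + 177.8)²) = 105.00 ≈ 105.01 km. ✓

(-115.2, -119.9)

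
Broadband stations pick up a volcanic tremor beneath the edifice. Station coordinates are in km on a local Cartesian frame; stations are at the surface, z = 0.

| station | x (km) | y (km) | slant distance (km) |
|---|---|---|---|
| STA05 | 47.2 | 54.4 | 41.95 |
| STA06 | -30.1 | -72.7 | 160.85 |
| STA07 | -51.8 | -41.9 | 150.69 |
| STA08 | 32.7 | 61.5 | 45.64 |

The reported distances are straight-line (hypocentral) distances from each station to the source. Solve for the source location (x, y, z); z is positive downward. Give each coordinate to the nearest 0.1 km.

(51.8, 59.4, 41.4)

Each station gives a sphere (x−x_i)² + (y−y_i)² + z² = d_i² (stations at z=0).
Subtracting the STA05 sphere from STA06 and STA07: z² cancels, leaving linear equations in x and y:
-154.6 x − 254.2 y = -23108.82
-198.0 x − 192.6 y = -21696.02
Solving: x ≈ 51.780, y ≈ 59.416 km (keep extra digits for the depth step; rounded: 51.8, 59.4).
Then from the STA05 sphere: z² = 41.95² − (x − 47.2)² − (y − 54.4)² with x = 51.780, y = 59.416, so z ≈ 41.396 ≈ 41.4 km.
Check against STA08 (with the unrounded solution): distance 45.63 ≈ 45.64 km. ✓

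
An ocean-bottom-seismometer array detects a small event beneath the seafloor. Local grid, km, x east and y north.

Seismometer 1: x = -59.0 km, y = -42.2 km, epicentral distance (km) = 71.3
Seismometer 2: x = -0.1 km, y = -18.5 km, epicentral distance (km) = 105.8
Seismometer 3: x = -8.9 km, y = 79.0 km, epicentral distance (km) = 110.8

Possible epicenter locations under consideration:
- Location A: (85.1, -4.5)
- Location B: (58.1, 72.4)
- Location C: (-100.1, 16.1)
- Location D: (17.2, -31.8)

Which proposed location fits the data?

Location C

For each candidate, compare |candidate − station| to the reported distance:
Location A: residuals Seismometer 1 77.6, Seismometer 2 19.5, Seismometer 3 14.9 → max 77.6 km
Location B: residuals Seismometer 1 92.5, Seismometer 2 2.1, Seismometer 3 43.5 → max 92.5 km
Location C: residuals Seismometer 1 0.0, Seismometer 2 0.0, Seismometer 3 0.0 → max 0.0 km
Location D: residuals Seismometer 1 5.6, Seismometer 2 84.0, Seismometer 3 3.0 → max 84.0 km
Only Location C has all residuals ≈ 0.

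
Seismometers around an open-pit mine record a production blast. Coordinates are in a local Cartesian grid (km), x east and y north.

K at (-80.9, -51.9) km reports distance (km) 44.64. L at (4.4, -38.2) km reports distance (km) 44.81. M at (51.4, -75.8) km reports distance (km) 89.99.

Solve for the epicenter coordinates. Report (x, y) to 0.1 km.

Circle about each station: (x + 80.9)² + (y + 51.9)² = 44.64²; (x − 4.4)² + (y + 38.2)² = 44.81²; (x − 51.4)² + (y + 75.8)² = 89.99².
Subtracting pairs of circle equations eliminates x²+y² and gives linear equations (the radical axes):
170.6 x + 27.4 y = -7775.03
264.6 x − 47.8 y = -6956.29
Solving the 2×2 system: x ≈ -36.5, y ≈ -56.5 km.

-36.5 km east, -56.5 km north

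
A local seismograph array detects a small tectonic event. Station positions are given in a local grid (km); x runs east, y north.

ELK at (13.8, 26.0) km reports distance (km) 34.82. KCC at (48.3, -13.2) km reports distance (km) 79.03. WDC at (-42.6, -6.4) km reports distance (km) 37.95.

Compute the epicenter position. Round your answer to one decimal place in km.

Circle about each station: (x − 13.8)² + (y − 26.0)² = 34.82²; (x − 48.3)² + (y + 13.2)² = 79.03²; (x + 42.6)² + (y + 6.4)² = 37.95².
Subtracting pairs of circle equations eliminates x²+y² and gives linear equations (the radical axes):
69.0 x − 78.4 y = -3392.62
-112.8 x − 64.8 y = 761.51
Solving the 2×2 system: x ≈ -21.0, y ≈ 24.8 km.

(-21.0, 24.8)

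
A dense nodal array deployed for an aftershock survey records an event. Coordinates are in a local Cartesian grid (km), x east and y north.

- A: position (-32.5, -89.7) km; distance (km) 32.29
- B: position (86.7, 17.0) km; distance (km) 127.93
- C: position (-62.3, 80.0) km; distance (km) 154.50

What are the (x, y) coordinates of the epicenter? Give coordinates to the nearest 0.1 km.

x ≈ -10.9 km, y ≈ -65.7 km

Circle about each station: (x + 32.5)² + (y + 89.7)² = 32.29²; (x − 86.7)² + (y − 17.0)² = 127.93²; (x + 62.3)² + (y − 80.0)² = 154.50².
Subtracting the A equation from the B and C equations removes the quadratic terms:
238.4 x + 213.4 y = -16619.89
-59.6 x + 339.4 y = -21648.66
Solving the 2×2 system: x ≈ -10.9, y ≈ -65.7 km.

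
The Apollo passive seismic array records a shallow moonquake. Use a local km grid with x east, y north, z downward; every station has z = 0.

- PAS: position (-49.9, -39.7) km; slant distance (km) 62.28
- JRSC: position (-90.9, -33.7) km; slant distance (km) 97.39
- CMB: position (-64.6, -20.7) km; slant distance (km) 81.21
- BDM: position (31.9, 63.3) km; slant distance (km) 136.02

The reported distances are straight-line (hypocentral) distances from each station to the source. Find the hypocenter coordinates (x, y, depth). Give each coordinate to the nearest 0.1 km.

(-5.7, -61.8, 37.9)

Each station gives a sphere (x−x_i)² + (y−y_i)² + z² = d_i² (stations at z=0).
Subtracting the PAS sphere from JRSC and CMB: z² cancels, leaving linear equations in x and y:
-82.0 x + 12.0 y = -273.61
-29.4 x + 38.0 y = -2180.72
Solving: x ≈ -5.708, y ≈ -61.803 km (keep extra digits for the depth step; rounded: -5.7, -61.8).
Then from the PAS sphere: z² = 62.28² − (x + 49.9)² − (y + 39.7)² with x = -5.708, y = -61.803, so z ≈ 37.912 ≈ 37.9 km.
Check against BDM (with the unrounded solution): distance 136.02 ≈ 136.02 km. ✓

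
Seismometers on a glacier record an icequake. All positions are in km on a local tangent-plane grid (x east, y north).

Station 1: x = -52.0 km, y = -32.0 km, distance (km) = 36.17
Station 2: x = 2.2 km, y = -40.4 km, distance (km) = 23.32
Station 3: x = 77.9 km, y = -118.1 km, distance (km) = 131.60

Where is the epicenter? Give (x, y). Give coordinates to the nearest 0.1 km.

Circle about each station: (x + 52.0)² + (y + 32.0)² = 36.17²; (x − 2.2)² + (y + 40.4)² = 23.32²; (x − 77.9)² + (y + 118.1)² = 131.60².
Subtracting the Station 1 equation from the Station 2 and Station 3 equations removes the quadratic terms:
108.4 x − 16.8 y = -1326.55
259.8 x − 172.2 y = 277.73
Solving the 2×2 system: x ≈ -16.3, y ≈ -26.2 km.

-16.3 km east, -26.2 km north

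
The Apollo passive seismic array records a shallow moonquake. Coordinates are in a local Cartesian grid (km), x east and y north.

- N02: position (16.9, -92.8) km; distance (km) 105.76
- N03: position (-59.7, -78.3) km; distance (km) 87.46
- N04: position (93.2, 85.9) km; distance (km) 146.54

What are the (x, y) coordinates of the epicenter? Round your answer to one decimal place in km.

Circle about each station: (x − 16.9)² + (y + 92.8)² = 105.76²; (x + 59.7)² + (y + 78.3)² = 87.46²; (x − 93.2)² + (y − 85.9)² = 146.54².
Subtracting the N02 equation from the N03 and N04 equations removes the quadratic terms:
-153.2 x + 29.0 y = 4333.46
152.6 x + 357.4 y = -3121.19
Solving the 2×2 system: x ≈ -27.7, y ≈ 3.1 km.

(-27.7, 3.1)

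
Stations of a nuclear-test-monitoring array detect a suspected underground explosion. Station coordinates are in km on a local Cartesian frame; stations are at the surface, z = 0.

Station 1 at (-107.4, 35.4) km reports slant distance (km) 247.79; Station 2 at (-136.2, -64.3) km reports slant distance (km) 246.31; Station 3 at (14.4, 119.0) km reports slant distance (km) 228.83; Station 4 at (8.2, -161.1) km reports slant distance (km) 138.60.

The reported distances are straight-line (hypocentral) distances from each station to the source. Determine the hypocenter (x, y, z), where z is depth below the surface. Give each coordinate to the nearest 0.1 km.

Each station gives a sphere (x−x_i)² + (y−y_i)² + z² = d_i² (stations at z=0).
Subtracting the Station 1 sphere from Station 2 and Station 3: z² cancels, leaving linear equations in x and y:
-57.6 x − 199.4 y = 10628.28
243.6 x + 167.2 y = 10617.16
Solving: x ≈ 99.995, y ≈ -82.186 km (keep extra digits for the depth step; rounded: 100.0, -82.2).
Then from the Station 1 sphere: z² = 247.79² − (x + 107.4)² − (y − 35.4)² with x = 99.995, y = -82.186, so z ≈ 67.533 ≈ 67.5 km.

x ≈ 100.0 km, y ≈ -82.2 km, depth ≈ 67.5 km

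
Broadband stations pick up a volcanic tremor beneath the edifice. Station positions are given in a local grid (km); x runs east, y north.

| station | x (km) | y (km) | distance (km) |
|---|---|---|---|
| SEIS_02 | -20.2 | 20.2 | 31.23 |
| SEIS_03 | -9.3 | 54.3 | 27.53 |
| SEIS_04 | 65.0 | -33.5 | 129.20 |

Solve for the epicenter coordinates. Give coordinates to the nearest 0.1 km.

Circle about each station: (x + 20.2)² + (y − 20.2)² = 31.23²; (x + 9.3)² + (y − 54.3)² = 27.53²; (x − 65.0)² + (y + 33.5)² = 129.20².
Subtracting the SEIS_02 equation from the SEIS_03 and SEIS_04 equations removes the quadratic terms:
21.8 x + 68.2 y = 2436.31
170.4 x − 107.4 y = -11186.16
Solving the 2×2 system: x ≈ -35.9, y ≈ 47.2 km.

-35.9 km east, 47.2 km north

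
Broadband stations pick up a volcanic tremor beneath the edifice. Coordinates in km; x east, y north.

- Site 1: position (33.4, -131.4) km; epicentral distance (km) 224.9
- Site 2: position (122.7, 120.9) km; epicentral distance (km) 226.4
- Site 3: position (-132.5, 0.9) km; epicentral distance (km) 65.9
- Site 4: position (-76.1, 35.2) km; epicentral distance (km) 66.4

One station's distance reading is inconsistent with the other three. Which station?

Site 4

Solve using three stations at a time. Using Site 1, Site 2, Site 3 (subtract circle equations pairwise → linear system) gives (x, y) ≈ (-93.7, 54.2).
Distances from that point to each station vs reported:
  Site 1: calculated 224.9 vs reported 224.9 → residual 0.0 km
  Site 2: calculated 226.4 vs reported 226.4 → residual 0.0 km
  Site 3: calculated 65.9 vs reported 65.9 → residual 0.0 km
  Site 4: calculated 25.9 vs reported 66.4 → residual 40.5 km
Site 1, Site 2, Site 3 are mutually consistent (residuals ≈ 0); Site 4 is off by 40.5 km.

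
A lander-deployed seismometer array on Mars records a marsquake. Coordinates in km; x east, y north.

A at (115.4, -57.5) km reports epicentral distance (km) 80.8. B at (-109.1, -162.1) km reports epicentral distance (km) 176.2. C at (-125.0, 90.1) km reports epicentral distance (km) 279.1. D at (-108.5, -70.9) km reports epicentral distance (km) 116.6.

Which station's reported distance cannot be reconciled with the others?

D

Solve using three stations at a time. Using A, B, C (subtract circle equations pairwise → linear system) gives (x, y) ≈ (61.4, -117.6).
Distances from that point to each station vs reported:
  A: calculated 80.8 vs reported 80.8 → residual 0.0 km
  B: calculated 176.2 vs reported 176.2 → residual 0.0 km
  C: calculated 279.1 vs reported 279.1 → residual 0.0 km
  D: calculated 176.2 vs reported 116.6 → residual 59.6 km
A, B, C are mutually consistent (residuals ≈ 0); D is off by 59.6 km.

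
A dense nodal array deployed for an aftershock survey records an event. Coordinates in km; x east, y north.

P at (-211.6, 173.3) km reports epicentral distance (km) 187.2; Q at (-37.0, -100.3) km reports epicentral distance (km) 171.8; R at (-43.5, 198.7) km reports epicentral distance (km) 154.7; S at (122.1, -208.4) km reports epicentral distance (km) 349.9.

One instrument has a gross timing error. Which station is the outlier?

P

Solve using three stations at a time. Using Q, R, S (subtract circle equations pairwise → linear system) gives (x, y) ≈ (-105.8, 57.1).
Distances from that point to each station vs reported:
  P: calculated 157.2 vs reported 187.2 → residual 30.0 km
  Q: calculated 171.8 vs reported 171.8 → residual 0.0 km
  R: calculated 154.7 vs reported 154.7 → residual 0.0 km
  S: calculated 349.9 vs reported 349.9 → residual 0.0 km
Q, R, S are mutually consistent (residuals ≈ 0); P is off by 30.0 km.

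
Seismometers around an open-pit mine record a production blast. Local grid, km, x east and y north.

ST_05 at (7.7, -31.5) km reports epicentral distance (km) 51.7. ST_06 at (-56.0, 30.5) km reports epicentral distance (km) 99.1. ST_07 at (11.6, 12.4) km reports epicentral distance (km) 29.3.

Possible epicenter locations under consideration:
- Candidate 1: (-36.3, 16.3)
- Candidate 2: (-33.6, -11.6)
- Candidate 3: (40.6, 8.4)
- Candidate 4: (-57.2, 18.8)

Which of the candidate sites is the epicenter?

Candidate 3

For each candidate, compare |candidate − station| to the reported distance:
Candidate 1: residuals ST_05 13.3, ST_06 74.8, ST_07 18.8 → max 74.8 km
Candidate 2: residuals ST_05 5.9, ST_06 51.4, ST_07 21.9 → max 51.4 km
Candidate 3: residuals ST_05 0.0, ST_06 0.0, ST_07 0.0 → max 0.0 km
Candidate 4: residuals ST_05 30.4, ST_06 87.3, ST_07 39.8 → max 87.3 km
Only Candidate 3 has all residuals ≈ 0.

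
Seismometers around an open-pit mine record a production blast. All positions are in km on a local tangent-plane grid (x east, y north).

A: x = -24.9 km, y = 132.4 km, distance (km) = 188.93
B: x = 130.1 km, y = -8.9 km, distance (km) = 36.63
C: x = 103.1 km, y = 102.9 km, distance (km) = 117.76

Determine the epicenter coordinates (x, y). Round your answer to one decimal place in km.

Circle about each station: (x + 24.9)² + (y − 132.4)² = 188.93²; (x − 130.1)² + (y + 8.9)² = 36.63²; (x − 103.1)² + (y − 102.9)² = 117.76².
Subtracting pairs of circle equations eliminates x²+y² and gives linear equations (the radical axes):
310.0 x − 282.6 y = 33208.24
256.0 x − 59.0 y = 24895.38
Solving the 2×2 system: x ≈ 93.9, y ≈ -14.5 km.
Check against A (with the unrounded x, y): √((x + 24.9)²+(y − 132.4)²) = 188.93 ≈ 188.93 km. ✓

x ≈ 93.9 km, y ≈ -14.5 km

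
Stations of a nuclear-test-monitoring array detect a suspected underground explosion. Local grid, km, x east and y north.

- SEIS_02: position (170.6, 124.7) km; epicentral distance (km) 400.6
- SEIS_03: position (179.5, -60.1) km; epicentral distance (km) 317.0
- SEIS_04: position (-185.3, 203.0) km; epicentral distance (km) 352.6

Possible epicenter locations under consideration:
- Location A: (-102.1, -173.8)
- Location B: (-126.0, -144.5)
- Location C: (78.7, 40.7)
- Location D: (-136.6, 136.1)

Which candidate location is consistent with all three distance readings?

For each candidate, compare |candidate − station| to the reported distance:
Location A: residuals SEIS_02 3.7, SEIS_03 13.3, SEIS_04 33.3 → max 33.3 km
Location B: residuals SEIS_02 0.1, SEIS_03 0.1, SEIS_04 0.1 → max 0.1 km
Location C: residuals SEIS_02 276.1, SEIS_03 174.4, SEIS_04 42.7 → max 276.1 km
Location D: residuals SEIS_02 93.2, SEIS_03 55.0, SEIS_04 269.9 → max 269.9 km
Only Location B has all residuals ≈ 0.

Location B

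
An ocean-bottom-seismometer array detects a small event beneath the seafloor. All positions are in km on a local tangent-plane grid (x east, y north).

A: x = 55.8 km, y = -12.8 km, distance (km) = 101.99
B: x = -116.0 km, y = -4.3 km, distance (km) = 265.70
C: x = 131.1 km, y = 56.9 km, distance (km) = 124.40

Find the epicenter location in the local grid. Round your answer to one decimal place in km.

(142.2, -67.0)

Circle about each station: (x − 55.8)² + (y + 12.8)² = 101.99²; (x + 116.0)² + (y + 4.3)² = 265.70²; (x − 131.1)² + (y − 56.9)² = 124.40².
Subtracting pairs of circle equations eliminates x²+y² and gives linear equations (the radical axes):
-343.6 x + 17.0 y = -49997.52
150.6 x + 139.4 y = 12073.94
Solving the 2×2 system: x ≈ 142.2, y ≈ -67.0 km.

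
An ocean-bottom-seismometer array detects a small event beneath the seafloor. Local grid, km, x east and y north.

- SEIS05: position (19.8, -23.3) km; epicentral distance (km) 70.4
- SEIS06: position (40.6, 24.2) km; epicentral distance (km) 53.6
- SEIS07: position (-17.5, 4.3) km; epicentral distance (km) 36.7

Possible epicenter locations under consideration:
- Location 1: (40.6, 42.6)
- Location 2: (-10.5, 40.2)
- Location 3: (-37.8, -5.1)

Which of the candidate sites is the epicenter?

Location 2

For each candidate, compare |candidate − station| to the reported distance:
Location 1: residuals SEIS05 1.3, SEIS06 35.2, SEIS07 32.9 → max 35.2 km
Location 2: residuals SEIS05 0.0, SEIS06 0.1, SEIS07 0.1 → max 0.1 km
Location 3: residuals SEIS05 10.0, SEIS06 30.1, SEIS07 14.3 → max 30.1 km
Only Location 2 has all residuals ≈ 0.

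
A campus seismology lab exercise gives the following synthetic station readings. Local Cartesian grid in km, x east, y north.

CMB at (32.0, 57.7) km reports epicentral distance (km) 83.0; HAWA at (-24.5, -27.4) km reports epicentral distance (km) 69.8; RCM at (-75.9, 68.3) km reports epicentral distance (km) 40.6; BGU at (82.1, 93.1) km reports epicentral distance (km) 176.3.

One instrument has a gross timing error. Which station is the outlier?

BGU

Solve using three stations at a time. Using CMB, HAWA, RCM (subtract circle equations pairwise → linear system) gives (x, y) ≈ (-48.7, 38.1).
Distances from that point to each station vs reported:
  CMB: calculated 83.0 vs reported 83.0 → residual 0.0 km
  HAWA: calculated 69.8 vs reported 69.8 → residual 0.0 km
  RCM: calculated 40.7 vs reported 40.6 → residual 0.1 km
  BGU: calculated 141.9 vs reported 176.3 → residual 34.4 km
CMB, HAWA, RCM are mutually consistent (residuals ≈ 0); BGU is off by 34.4 km.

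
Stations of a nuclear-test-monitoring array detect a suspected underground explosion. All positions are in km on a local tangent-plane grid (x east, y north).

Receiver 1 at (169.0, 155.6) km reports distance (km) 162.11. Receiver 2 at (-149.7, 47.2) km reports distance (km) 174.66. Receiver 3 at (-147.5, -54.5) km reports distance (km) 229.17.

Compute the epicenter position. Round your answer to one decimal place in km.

Circle about each station: (x − 169.0)² + (y − 155.6)² = 162.11²; (x + 149.7)² + (y − 47.2)² = 174.66²; (x + 147.5)² + (y + 54.5)² = 229.17².
Subtracting the Receiver 1 equation from the Receiver 2 and Receiver 3 equations removes the quadratic terms:
-637.4 x − 216.8 y = -32360.89
-633.0 x − 420.2 y = -54285.10
Solving the 2×2 system: x ≈ 14.0, y ≈ 108.1 km.
Check against Receiver 1 (with the unrounded x, y): √((x − 169.0)²+(y − 155.6)²) = 162.11 ≈ 162.11 km. ✓

14.0 km east, 108.1 km north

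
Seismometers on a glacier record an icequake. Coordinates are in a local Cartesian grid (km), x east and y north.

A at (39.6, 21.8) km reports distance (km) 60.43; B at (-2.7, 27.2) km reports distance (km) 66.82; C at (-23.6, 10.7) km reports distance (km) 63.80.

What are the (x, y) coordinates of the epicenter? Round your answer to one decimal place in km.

Circle about each station: (x − 39.6)² + (y − 21.8)² = 60.43²; (x + 2.7)² + (y − 27.2)² = 66.82²; (x + 23.6)² + (y − 10.7)² = 63.80².
Subtracting the A equation from the B and C equations removes the quadratic terms:
-84.6 x + 10.8 y = -2109.40
-126.4 x − 22.2 y = -1790.61
Solving the 2×2 system: x ≈ 20.4, y ≈ -35.5 km.

(20.4, -35.5)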